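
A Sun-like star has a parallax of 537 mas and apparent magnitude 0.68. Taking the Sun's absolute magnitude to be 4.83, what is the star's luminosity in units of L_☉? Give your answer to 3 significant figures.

L/L_☉ ≈ 1.59

d = 1/p = 1000/537 mas = 1.862 pc
M = m − 5 log₁₀ d + 5 = 0.68 − 5·0.2700 + 5 = 4.330
M − M_☉ = 4.330 − 4.83 = -0.500
L/L_☉ = 10^(−0.4 × -0.500) = 1.585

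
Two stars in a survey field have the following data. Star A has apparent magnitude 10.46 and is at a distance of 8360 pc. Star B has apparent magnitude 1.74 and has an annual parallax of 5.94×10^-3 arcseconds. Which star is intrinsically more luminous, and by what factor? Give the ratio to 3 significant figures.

Star B is more luminous, by a factor of 1.25.

Star A: M = m − 5 log₁₀ d + 5 = 10.46 − 5·3.9222 + 5 = -4.151
Star B: d = 1/p = 1/5.94×10^-3″ = 168.4 pc
Star B: M = m − 5 log₁₀ d + 5 = 1.74 − 5·2.2262 + 5 = -4.391
ΔM = M_A − M_B = -4.151 − (-4.391) = 0.240; smaller M is more luminous → Star B.
L ratio = 10^(0.4 |ΔM|) = 10^0.096 = 1.247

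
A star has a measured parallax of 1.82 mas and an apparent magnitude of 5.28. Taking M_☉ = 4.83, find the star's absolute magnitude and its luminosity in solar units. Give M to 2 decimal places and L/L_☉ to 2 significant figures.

d = 1/p = 1000/1.82 mas = 549.5 pc
M = m − 5 log₁₀ d + 5 = 5.28 − 5·2.7399 + 5 = -3.420
M − M_☉ = -3.420 − 4.83 = -8.250
L/L_☉ = 10^(−0.4 × -8.250) = 1995

M ≈ -3.42; L/L_☉ ≈ 2000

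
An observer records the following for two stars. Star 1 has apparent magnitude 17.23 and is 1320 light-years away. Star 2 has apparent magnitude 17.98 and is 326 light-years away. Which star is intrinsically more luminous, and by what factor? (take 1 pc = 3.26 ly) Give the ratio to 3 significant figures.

Star 1 is more luminous, by a factor of 32.7.

Star 1: d = 1320 ly / 3.26 = 404.9 pc
Star 1: M = m − 5 log₁₀ d + 5 = 17.23 − 5·2.6074 + 5 = 9.193
Star 2: d = 326 ly / 3.26 = 100.0 pc
Star 2: M = m − 5 log₁₀ d + 5 = 17.98 − 5·2.0000 + 5 = 12.980
ΔM = M_1 − M_2 = 9.193 − (12.980) = -3.787; smaller M is more luminous → Star 1.
L ratio = 10^(0.4 |ΔM|) = 10^1.515 = 32.71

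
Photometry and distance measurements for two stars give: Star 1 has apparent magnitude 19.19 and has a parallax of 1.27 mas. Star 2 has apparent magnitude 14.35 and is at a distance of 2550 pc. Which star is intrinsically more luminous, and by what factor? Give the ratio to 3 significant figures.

Star 2 is more luminous, by a factor of 905.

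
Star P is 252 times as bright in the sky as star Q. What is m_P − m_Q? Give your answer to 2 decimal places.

Pogson: Δm = −2.5 log₁₀(ratio) = −2.5 log₁₀(252) = −2.5 × 2.4014 = -6.004
Star P is brighter, so it has the smaller magnitude: the difference is negative.

m_P − m_Q ≈ -6.00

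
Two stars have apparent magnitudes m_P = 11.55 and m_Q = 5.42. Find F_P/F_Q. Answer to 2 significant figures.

F_P/F_Q ≈ 3.5×10^-3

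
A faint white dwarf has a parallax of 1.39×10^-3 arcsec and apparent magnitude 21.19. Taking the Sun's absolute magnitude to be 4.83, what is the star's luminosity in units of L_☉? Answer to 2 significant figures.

d = 1/p = 1/1.39×10^-3″ = 719.4 pc
M = m − 5 log₁₀ d + 5 = 21.19 − 5·2.8570 + 5 = 11.905
M − M_☉ = 11.905 − 4.83 = 7.075
L/L_☉ = 10^(−0.4 × 7.075) = 1.479×10^-3

L/L_☉ ≈ 1.5×10^-3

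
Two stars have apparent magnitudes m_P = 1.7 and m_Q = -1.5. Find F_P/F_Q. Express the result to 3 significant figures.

Magnitude difference = 3.2
Flux ratio = 10^(−0.4 Δm) = 10^(−0.4 × 3.2) = 10^-1.280 = 0.05248

F_P/F_Q ≈ 0.0525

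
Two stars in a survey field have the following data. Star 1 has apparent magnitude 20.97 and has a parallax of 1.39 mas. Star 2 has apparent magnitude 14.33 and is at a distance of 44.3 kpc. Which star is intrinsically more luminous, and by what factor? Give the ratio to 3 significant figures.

Star 2 is more luminous, by a factor of 1.72×10^6.

Star 1: p = 1.39 mas = 1.39×10^-3″ → d = 1/p = 719.4 pc
Star 1: M = m − 5 log₁₀ d + 5 = 20.97 − 5·2.8570 + 5 = 11.685
Star 2: d = 44.3 kpc = 44300 pc
Star 2: M = m − 5 log₁₀ d + 5 = 14.33 − 5·4.6464 + 5 = -3.902
ΔM = M_1 − M_2 = 11.685 − (-3.902) = 15.587; smaller M is more luminous → Star 2.
L ratio = 10^(0.4 |ΔM|) = 10^6.235 = 1.717×10^6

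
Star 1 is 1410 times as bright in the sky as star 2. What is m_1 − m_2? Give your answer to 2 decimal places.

m_1 − m_2 ≈ -7.87

Pogson: Δm = −2.5 log₁₀(ratio) = −2.5 log₁₀(1410) = −2.5 × 3.1492 = -7.873
Star 1 is brighter, so it has the smaller magnitude: the difference is negative.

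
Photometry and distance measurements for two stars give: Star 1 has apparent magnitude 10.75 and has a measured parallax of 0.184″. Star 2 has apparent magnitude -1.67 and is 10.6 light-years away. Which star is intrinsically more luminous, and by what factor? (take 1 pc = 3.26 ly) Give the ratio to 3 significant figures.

Star 2 is more luminous, by a factor of 33300.

Star 1: d = 1/p = 1/0.184″ = 5.435 pc
Star 1: M = m − 5 log₁₀ d + 5 = 10.75 − 5·0.7352 + 5 = 12.074
Star 2: d = 10.6 ly / 3.26 = 3.252 pc
Star 2: M = m − 5 log₁₀ d + 5 = -1.67 − 5·0.5121 + 5 = 0.770
ΔM = M_1 − M_2 = 12.074 − (0.770) = 11.305; smaller M is more luminous → Star 2.
L ratio = 10^(0.4 |ΔM|) = 10^4.522 = 33250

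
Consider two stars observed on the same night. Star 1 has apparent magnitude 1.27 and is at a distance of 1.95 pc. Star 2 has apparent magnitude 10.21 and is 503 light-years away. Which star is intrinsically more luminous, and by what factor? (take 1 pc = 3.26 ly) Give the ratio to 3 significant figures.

Star 1: M = m − 5 log₁₀ d + 5 = 1.27 − 5·0.2900 + 5 = 4.820
Star 2: d = 503 ly / 3.26 = 154.3 pc
Star 2: M = m − 5 log₁₀ d + 5 = 10.21 − 5·2.1884 + 5 = 4.268
ΔM = M_1 − M_2 = 4.820 − (4.268) = 0.552; smaller M is more luminous → Star 2.
L ratio = 10^(0.4 |ΔM|) = 10^0.221 = 1.662

Star 2 is more luminous, by a factor of 1.66.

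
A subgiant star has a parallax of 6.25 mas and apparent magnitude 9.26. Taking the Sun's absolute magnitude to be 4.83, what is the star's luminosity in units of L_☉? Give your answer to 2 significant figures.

L/L_☉ ≈ 4.3

d = 1/p = 1000/6.25 mas = 160.0 pc
M = m − 5 log₁₀ d + 5 = 9.26 − 5·2.2041 + 5 = 3.239
M − M_☉ = 3.239 − 4.83 = -1.591
L/L_☉ = 10^(−0.4 × -1.591) = 4.328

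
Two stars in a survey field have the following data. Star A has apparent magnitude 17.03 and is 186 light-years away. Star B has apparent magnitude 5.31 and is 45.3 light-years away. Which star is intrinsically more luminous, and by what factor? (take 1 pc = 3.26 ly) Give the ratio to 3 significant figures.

Star A: d = 186 ly / 3.26 = 57.06 pc
Star A: M = m − 5 log₁₀ d + 5 = 17.03 − 5·1.7563 + 5 = 13.249
Star B: d = 45.3 ly / 3.26 = 13.90 pc
Star B: M = m − 5 log₁₀ d + 5 = 5.31 − 5·1.1429 + 5 = 4.596
ΔM = M_A − M_B = 13.249 − (4.596) = 8.653; smaller M is more luminous → Star B.
L ratio = 10^(0.4 |ΔM|) = 10^3.461 = 2892

Star B is more luminous, by a factor of 2890.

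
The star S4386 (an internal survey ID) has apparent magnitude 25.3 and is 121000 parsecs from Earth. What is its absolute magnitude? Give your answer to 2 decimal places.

5 log₁₀(d/10 pc) = 5 log₁₀(121000) − 5 = 20.414
M = m − 5 log₁₀(d/10) = 25.3 − 20.414 = 4.886

M ≈ 4.89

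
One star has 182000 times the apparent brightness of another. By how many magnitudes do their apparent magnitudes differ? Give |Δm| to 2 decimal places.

Pogson: Δm = −2.5 log₁₀(ratio) = −2.5 log₁₀(182000) = −2.5 × 5.2601 = -13.150

|Δm| ≈ 13.15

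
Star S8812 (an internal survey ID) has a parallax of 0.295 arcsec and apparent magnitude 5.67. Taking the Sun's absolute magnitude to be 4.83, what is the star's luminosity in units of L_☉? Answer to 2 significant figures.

L/L_☉ ≈ 0.053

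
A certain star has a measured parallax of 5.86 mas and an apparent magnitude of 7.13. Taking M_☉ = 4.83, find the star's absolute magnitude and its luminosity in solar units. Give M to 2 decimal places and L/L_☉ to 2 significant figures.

M ≈ 0.97; L/L_☉ ≈ 35

d = 1/p = 1000/5.86 mas = 170.6 pc
M = m − 5 log₁₀ d + 5 = 7.13 − 5·2.2321 + 5 = 0.969
M − M_☉ = 0.969 − 4.83 = -3.861
L/L_☉ = 10^(−0.4 × -3.861) = 35.01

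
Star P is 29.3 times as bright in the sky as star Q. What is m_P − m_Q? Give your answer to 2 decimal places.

Pogson: Δm = −2.5 log₁₀(ratio) = −2.5 log₁₀(29.3) = −2.5 × 1.4669 = -3.667
Star P is brighter, so it has the smaller magnitude: the difference is negative.

m_P − m_Q ≈ -3.67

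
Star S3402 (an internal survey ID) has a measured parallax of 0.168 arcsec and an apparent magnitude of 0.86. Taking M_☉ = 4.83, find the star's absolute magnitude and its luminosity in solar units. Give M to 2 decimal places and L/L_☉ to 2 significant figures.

M ≈ 1.99; L/L_☉ ≈ 14

d = 1/p = 1/0.168″ = 5.952 pc
M = m − 5 log₁₀ d + 5 = 0.86 − 5·0.7747 + 5 = 1.987
M − M_☉ = 1.987 − 4.83 = -2.843
L/L_☉ = 10^(−0.4 × -2.843) = 13.72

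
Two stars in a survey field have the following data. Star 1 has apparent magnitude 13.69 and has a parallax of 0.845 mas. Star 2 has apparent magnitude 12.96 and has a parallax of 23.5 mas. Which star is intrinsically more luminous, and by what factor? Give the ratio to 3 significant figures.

Star 1 is more luminous, by a factor of 395.

Star 1: p = 0.845 mas = 8.45×10^-4″ → d = 1/p = 1183 pc
Star 1: M = m − 5 log₁₀ d + 5 = 13.69 − 5·3.0731 + 5 = 3.324
Star 2: p = 23.5 mas = 0.0235″ → d = 1/p = 42.55 pc
Star 2: M = m − 5 log₁₀ d + 5 = 12.96 − 5·1.6289 + 5 = 9.815
ΔM = M_1 − M_2 = 3.324 − (9.815) = -6.491; smaller M is more luminous → Star 1.
L ratio = 10^(0.4 |ΔM|) = 10^2.596 = 394.8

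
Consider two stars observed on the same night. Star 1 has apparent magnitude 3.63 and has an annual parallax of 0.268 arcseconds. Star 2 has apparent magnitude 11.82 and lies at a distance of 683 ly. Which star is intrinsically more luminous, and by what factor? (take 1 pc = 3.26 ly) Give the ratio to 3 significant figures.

Star 2 is more luminous, by a factor of 1.67.

Star 1: d = 1/p = 1/0.268″ = 3.731 pc
Star 1: M = m − 5 log₁₀ d + 5 = 3.63 − 5·0.5719 + 5 = 5.771
Star 2: d = 683 ly / 3.26 = 209.5 pc
Star 2: M = m − 5 log₁₀ d + 5 = 11.82 − 5·2.3212 + 5 = 5.214
ΔM = M_1 − M_2 = 5.771 − (5.214) = 0.557; smaller M is more luminous → Star 2.
L ratio = 10^(0.4 |ΔM|) = 10^0.223 = 1.670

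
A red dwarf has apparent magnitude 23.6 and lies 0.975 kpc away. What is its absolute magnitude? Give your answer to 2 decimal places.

M ≈ 13.65

d = 0.975 kpc = 975.0 pc
5 log₁₀(d/10 pc) = 5 log₁₀(975.0) − 5 = 9.945
M = m − 5 log₁₀(d/10) = 23.6 − 9.945 = 13.655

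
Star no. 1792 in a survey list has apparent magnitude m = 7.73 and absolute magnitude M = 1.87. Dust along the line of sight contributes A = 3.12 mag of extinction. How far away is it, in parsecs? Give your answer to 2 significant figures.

m − M = 5 log₁₀(d/10 pc) + A  ⇒  7.73 − (1.87) − 3.12 = 5 log₁₀(d/10)
2.740 = 5 log₁₀(d/10)
log₁₀ d = (m − M − A)/5 + 1 = 1.5480
d = 10^1.5480 = 35.32 pc

d ≈ 35 pc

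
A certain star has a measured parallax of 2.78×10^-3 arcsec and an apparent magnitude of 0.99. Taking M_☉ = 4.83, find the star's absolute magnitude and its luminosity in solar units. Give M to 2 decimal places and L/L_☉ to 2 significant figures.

M ≈ -6.79; L/L_☉ ≈ 44000

d = 1/p = 1/2.78×10^-3″ = 359.7 pc
M = m − 5 log₁₀ d + 5 = 0.99 − 5·2.5560 + 5 = -6.790
M − M_☉ = -6.790 − 4.83 = -11.620
L/L_☉ = 10^(−0.4 × -11.620) = 44450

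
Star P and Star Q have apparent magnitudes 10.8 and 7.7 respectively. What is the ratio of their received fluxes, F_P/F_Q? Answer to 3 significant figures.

F_P/F_Q ≈ 0.0575

Magnitude difference = 3.1
Flux ratio = 10^(−0.4 Δm) = 10^(−0.4 × 3.1) = 10^-1.240 = 0.05754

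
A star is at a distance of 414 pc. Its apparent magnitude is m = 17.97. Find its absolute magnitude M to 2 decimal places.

M ≈ 9.88

5 log₁₀(d/10 pc) = 5 log₁₀(414.0) − 5 = 8.085
M = m − 5 log₁₀(d/10) = 17.97 − 8.085 = 9.885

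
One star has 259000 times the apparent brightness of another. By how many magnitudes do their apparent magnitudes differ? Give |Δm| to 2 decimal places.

Pogson: Δm = −2.5 log₁₀(ratio) = −2.5 log₁₀(259000) = −2.5 × 5.4133 = -13.533

|Δm| ≈ 13.53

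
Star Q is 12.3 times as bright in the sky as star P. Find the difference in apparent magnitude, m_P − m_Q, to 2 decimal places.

m_P − m_Q ≈ 2.72

Pogson: Δm = −2.5 log₁₀(ratio) = −2.5 log₁₀(12.3) = −2.5 × 1.0899 = -2.725
Star Q is brighter so has the smaller magnitude: m_P − m_Q is positive.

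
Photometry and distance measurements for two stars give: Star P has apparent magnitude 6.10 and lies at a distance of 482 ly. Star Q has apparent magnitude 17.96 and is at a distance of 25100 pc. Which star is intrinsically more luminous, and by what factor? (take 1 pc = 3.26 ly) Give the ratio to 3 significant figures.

Star P is more luminous, by a factor of 1.92.

Star P: d = 482 ly / 3.26 = 147.9 pc
Star P: M = m − 5 log₁₀ d + 5 = 6.10 − 5·2.1698 + 5 = 0.251
Star Q: M = m − 5 log₁₀ d + 5 = 17.96 − 5·4.3997 + 5 = 0.962
ΔM = M_P − M_Q = 0.251 − (0.962) = -0.711; smaller M is more luminous → Star P.
L ratio = 10^(0.4 |ΔM|) = 10^0.284 = 1.924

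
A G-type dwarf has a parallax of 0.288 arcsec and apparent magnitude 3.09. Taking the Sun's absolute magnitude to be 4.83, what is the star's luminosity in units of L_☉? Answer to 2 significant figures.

L/L_☉ ≈ 0.60

d = 1/p = 1/0.288″ = 3.472 pc
M = m − 5 log₁₀ d + 5 = 3.09 − 5·0.5406 + 5 = 5.387
M − M_☉ = 5.387 − 4.83 = 0.557
L/L_☉ = 10^(−0.4 × 0.557) = 0.5987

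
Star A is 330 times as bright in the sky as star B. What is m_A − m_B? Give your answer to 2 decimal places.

Pogson: Δm = −2.5 log₁₀(ratio) = −2.5 log₁₀(330) = −2.5 × 2.5185 = -6.296
Star A is brighter, so it has the smaller magnitude: the difference is negative.

m_A − m_B ≈ -6.30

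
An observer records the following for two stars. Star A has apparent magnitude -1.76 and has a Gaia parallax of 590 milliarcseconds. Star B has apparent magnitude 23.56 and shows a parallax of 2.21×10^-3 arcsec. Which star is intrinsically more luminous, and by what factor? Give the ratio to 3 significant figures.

Star A: p = 590 mas = 0.590″ → d = 1/p = 1.695 pc
Star A: M = m − 5 log₁₀ d + 5 = -1.76 − 5·0.2291 + 5 = 2.094
Star B: d = 1/p = 1/2.21×10^-3″ = 452.5 pc
Star B: M = m − 5 log₁₀ d + 5 = 23.56 − 5·2.6556 + 5 = 15.282
ΔM = M_A − M_B = 2.094 − (15.282) = -13.188; smaller M is more luminous → Star A.
L ratio = 10^(0.4 |ΔM|) = 10^5.275 = 188400

Star A is more luminous, by a factor of 188000.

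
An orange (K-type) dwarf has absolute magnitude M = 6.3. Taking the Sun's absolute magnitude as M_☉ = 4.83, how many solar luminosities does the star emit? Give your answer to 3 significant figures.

L/L_☉ ≈ 0.258

M − M_☉ = 6.3 − 4.83 = 1.470
L/L_☉ = 10^(−0.4 (M − M_☉)) = 10^-0.588 = 0.2582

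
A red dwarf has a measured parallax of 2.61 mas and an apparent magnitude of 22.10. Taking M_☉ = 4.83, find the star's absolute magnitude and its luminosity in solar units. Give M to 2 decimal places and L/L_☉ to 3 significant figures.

d = 1/p = 1000/2.61 mas = 383.1 pc
M = m − 5 log₁₀ d + 5 = 22.10 − 5·2.5834 + 5 = 14.183
M − M_☉ = 14.183 − 4.83 = 9.353
L/L_☉ = 10^(−0.4 × 9.353) = 1.814×10^-4

M ≈ 14.18; L/L_☉ ≈ 1.81×10^-4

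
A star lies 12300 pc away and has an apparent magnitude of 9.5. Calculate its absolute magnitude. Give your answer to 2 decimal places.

5 log₁₀(d/10 pc) = 5 log₁₀(12300) − 5 = 15.450
M = m − 5 log₁₀(d/10) = 9.5 − 15.450 = -5.950

M ≈ -5.95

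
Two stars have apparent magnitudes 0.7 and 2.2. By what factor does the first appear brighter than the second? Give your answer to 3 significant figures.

3.98

Magnitude difference = -1.5
Flux ratio = 10^(−0.4 Δm) = 10^(−0.4 × -1.5) = 10^0.600 = 3.981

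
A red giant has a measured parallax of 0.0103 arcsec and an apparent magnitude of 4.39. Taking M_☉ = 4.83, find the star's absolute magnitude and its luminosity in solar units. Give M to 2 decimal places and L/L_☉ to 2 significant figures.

d = 1/p = 1/0.0103″ = 97.09 pc
M = m − 5 log₁₀ d + 5 = 4.39 − 5·1.9872 + 5 = -0.546
M − M_☉ = -0.546 − 4.83 = -5.376
L/L_☉ = 10^(−0.4 × -5.376) = 141.4

M ≈ -0.55; L/L_☉ ≈ 140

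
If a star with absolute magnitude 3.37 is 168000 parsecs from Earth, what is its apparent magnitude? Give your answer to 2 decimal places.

m = M + 5 log₁₀ d − 5 = 3.37 + 5·5.2253 − 5 = 24.497

m ≈ 24.50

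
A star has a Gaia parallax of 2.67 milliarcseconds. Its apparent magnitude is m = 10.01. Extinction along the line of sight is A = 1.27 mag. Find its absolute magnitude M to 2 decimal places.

p = 2.67 mas = 2.67×10^-3″ → d = 1/p = 374.5 pc
5 log₁₀(d/10 pc) = 5 log₁₀(374.5) − 5 = 7.867
M = m − 5 log₁₀(d/10) − A = 10.01 − 7.867 − 1.27 = 0.873

M ≈ 0.87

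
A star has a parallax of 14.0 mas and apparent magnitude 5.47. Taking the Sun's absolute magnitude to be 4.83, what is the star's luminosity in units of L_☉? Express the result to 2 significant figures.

L/L_☉ ≈ 28

d = 1/p = 1000/14.0 mas = 71.43 pc
M = m − 5 log₁₀ d + 5 = 5.47 − 5·1.8539 + 5 = 1.201
M − M_☉ = 1.201 − 4.83 = -3.629
L/L_☉ = 10^(−0.4 × -3.629) = 28.30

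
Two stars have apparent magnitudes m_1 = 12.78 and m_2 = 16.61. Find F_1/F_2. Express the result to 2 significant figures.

Magnitude difference = -3.83
Flux ratio = 10^(−0.4 Δm) = 10^(−0.4 × -3.83) = 10^1.532 = 34.04

F_1/F_2 ≈ 34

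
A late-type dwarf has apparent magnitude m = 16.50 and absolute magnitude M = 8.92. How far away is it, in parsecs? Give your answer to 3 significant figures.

d ≈ 328 pc

μ = m − M = 7.580
m − M = 5 log₁₀ d − 5
log₁₀ d = (m − M)/5 + 1 = 2.5160
d = 10^2.5160 = 328.1 pc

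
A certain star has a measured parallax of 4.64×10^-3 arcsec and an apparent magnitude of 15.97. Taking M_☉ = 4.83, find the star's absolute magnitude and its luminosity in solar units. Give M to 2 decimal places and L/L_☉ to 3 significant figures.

d = 1/p = 1/4.64×10^-3″ = 215.5 pc
M = m − 5 log₁₀ d + 5 = 15.97 − 5·2.3335 + 5 = 9.303
M − M_☉ = 9.303 − 4.83 = 4.473
L/L_☉ = 10^(−0.4 × 4.473) = 0.01625

M ≈ 9.30; L/L_☉ ≈ 0.0163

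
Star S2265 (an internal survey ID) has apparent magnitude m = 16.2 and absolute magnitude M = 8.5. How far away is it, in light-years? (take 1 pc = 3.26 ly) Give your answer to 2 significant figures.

d ≈ 1100 ly

Distance modulus: m − M = 16.2 − (8.5) = 7.700
m − M = 5 log₁₀ d − 5
log₁₀ d = (m − M)/5 + 1 = 2.5400
d = 10^2.5400 = 346.7 pc
= 1130 ly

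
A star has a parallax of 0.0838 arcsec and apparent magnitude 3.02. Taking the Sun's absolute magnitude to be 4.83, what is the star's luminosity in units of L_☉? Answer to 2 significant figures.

d = 1/p = 1/0.0838″ = 11.93 pc
M = m − 5 log₁₀ d + 5 = 3.02 − 5·1.0768 + 5 = 2.636
M − M_☉ = 2.636 − 4.83 = -2.194
L/L_☉ = 10^(−0.4 × -2.194) = 7.542

L/L_☉ ≈ 7.5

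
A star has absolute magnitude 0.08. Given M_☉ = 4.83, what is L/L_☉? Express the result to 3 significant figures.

L/L_☉ ≈ 79.4

M − M_☉ = 0.08 − 4.83 = -4.750
L/L_☉ = 10^(−0.4 (M − M_☉)) = 10^1.900 = 79.43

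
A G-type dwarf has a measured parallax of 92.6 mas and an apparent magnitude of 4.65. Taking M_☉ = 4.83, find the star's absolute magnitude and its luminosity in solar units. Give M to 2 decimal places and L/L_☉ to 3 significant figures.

M ≈ 4.48; L/L_☉ ≈ 1.38

d = 1/p = 1000/92.6 mas = 10.80 pc
M = m − 5 log₁₀ d + 5 = 4.65 − 5·1.0334 + 5 = 4.483
M − M_☉ = 4.483 − 4.83 = -0.347
L/L_☉ = 10^(−0.4 × -0.347) = 1.377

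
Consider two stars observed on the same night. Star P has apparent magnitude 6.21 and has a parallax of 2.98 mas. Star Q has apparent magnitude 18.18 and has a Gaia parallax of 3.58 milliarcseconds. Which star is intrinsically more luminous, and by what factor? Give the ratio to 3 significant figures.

Star P: p = 2.98 mas = 2.98×10^-3″ → d = 1/p = 335.6 pc
Star P: M = m − 5 log₁₀ d + 5 = 6.21 − 5·2.5258 + 5 = -1.419
Star Q: p = 3.58 mas = 3.58×10^-3″ → d = 1/p = 279.3 pc
Star Q: M = m − 5 log₁₀ d + 5 = 18.18 − 5·2.4461 + 5 = 10.949
ΔM = M_P − M_Q = -1.419 − (10.949) = -12.368; smaller M is more luminous → Star P.
L ratio = 10^(0.4 |ΔM|) = 10^4.947 = 88580

Star P is more luminous, by a factor of 88600.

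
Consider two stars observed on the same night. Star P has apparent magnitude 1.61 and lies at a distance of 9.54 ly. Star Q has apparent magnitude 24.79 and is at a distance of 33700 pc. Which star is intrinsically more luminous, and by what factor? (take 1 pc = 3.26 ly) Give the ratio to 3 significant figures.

Star P: d = 9.54 ly / 3.26 = 2.926 pc
Star P: M = m − 5 log₁₀ d + 5 = 1.61 − 5·0.4663 + 5 = 4.278
Star Q: M = m − 5 log₁₀ d + 5 = 24.79 − 5·4.5276 + 5 = 7.152
ΔM = M_P − M_Q = 4.278 − (7.152) = -2.874; smaller M is more luminous → Star P.
L ratio = 10^(0.4 |ΔM|) = 10^1.149 = 14.11

Star P is more luminous, by a factor of 14.1.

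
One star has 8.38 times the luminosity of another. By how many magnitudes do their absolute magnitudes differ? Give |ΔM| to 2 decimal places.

|ΔM| ≈ 2.31

Pogson: ΔM = −2.5 log₁₀(ratio) = −2.5 log₁₀(8.38) = −2.5 × 0.9232 = -2.308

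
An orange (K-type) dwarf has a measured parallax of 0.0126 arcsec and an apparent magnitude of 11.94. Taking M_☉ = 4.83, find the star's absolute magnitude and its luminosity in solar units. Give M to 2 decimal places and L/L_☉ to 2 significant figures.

d = 1/p = 1/0.0126″ = 79.37 pc
M = m − 5 log₁₀ d + 5 = 11.94 − 5·1.8996 + 5 = 7.442
M − M_☉ = 7.442 − 4.83 = 2.612
L/L_☉ = 10^(−0.4 × 2.612) = 0.09021

M ≈ 7.44; L/L_☉ ≈ 0.090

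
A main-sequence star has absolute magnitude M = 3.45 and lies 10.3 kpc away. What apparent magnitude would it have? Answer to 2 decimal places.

m ≈ 18.51

d = 10.3 kpc = 10300 pc
m = M + 5 log₁₀ d − 5 = 3.45 + 5·4.0128 − 5 = 18.514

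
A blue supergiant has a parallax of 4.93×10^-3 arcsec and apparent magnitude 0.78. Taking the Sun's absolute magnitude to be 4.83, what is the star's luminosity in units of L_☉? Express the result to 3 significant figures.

L/L_☉ ≈ 17200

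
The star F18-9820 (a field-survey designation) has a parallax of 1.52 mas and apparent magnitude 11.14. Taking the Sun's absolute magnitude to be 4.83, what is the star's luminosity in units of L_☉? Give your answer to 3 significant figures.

L/L_☉ ≈ 13.0

d = 1/p = 1000/1.52 mas = 657.9 pc
M = m − 5 log₁₀ d + 5 = 11.14 − 5·2.8182 + 5 = 2.049
M − M_☉ = 2.049 − 4.83 = -2.781
L/L_☉ = 10^(−0.4 × -2.781) = 12.95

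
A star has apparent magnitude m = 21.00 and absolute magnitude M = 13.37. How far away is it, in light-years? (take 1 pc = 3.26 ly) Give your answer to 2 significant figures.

d ≈ 1100 ly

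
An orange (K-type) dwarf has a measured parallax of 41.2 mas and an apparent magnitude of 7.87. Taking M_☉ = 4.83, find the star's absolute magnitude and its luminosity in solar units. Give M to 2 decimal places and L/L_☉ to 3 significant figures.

M ≈ 5.94; L/L_☉ ≈ 0.358

d = 1/p = 1000/41.2 mas = 24.27 pc
M = m − 5 log₁₀ d + 5 = 7.87 − 5·1.3851 + 5 = 5.944
M − M_☉ = 5.944 − 4.83 = 1.114
L/L_☉ = 10^(−0.4 × 1.114) = 0.3583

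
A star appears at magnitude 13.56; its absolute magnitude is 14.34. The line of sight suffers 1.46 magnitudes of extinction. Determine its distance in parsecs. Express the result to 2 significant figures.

m − M = 5 log₁₀(d/10 pc) + A  ⇒  13.56 − (14.34) − 1.46 = 5 log₁₀(d/10)
-2.240 = 5 log₁₀(d/10)
log₁₀ d = (m − M − A)/5 + 1 = 0.5520
d = 10^0.5520 = 3.565 pc

d ≈ 3.6 pc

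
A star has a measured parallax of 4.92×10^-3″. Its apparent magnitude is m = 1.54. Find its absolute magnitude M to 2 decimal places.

M ≈ -5.00

d = 1/p = 1/4.92×10^-3″ = 203.3 pc
5 log₁₀(d/10 pc) = 5 log₁₀(203.3) − 5 = 6.540
M = m − 5 log₁₀(d/10) = 1.54 − 6.540 = -5.000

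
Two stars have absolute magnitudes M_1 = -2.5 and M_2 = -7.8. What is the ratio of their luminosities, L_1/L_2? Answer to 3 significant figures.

L_1/L_2 ≈ 7.59×10^-3

ΔM = M_1 − M_2 = 5.3
L_1/L_2 = 10^(−0.4 ΔM) = 10^-2.120 = 7.586×10^-3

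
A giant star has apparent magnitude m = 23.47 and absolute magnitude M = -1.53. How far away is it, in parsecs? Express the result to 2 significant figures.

d ≈ 1.0×10^6 pc

μ = m − M = 25.000
m − M = 5 log₁₀ d − 5
log₁₀ d = (m − M)/5 + 1 = 6.0000
d = 10^6.0000 = 1.000×10^6 pc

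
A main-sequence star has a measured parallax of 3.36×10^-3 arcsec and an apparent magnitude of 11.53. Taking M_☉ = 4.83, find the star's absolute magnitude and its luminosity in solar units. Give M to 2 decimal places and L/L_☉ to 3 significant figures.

M ≈ 4.16; L/L_☉ ≈ 1.85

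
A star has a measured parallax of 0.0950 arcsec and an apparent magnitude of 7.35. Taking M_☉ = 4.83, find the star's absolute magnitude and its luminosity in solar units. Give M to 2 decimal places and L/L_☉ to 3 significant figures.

M ≈ 7.24; L/L_☉ ≈ 0.109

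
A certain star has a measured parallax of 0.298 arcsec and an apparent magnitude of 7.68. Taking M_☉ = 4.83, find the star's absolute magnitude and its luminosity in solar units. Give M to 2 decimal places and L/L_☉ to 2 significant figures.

d = 1/p = 1/0.298″ = 3.356 pc
M = m − 5 log₁₀ d + 5 = 7.68 − 5·0.5258 + 5 = 10.051
M − M_☉ = 10.051 − 4.83 = 5.221
L/L_☉ = 10^(−0.4 × 5.221) = 8.158×10^-3

M ≈ 10.05; L/L_☉ ≈ 8.2×10^-3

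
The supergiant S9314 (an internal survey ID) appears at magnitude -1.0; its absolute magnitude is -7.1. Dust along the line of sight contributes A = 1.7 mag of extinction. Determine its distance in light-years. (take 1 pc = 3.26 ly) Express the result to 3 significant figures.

m − M = 5 log₁₀(d/10 pc) + A  ⇒  -1.0 − (-7.1) − 1.7 = 5 log₁₀(d/10)
4.400 = 5 log₁₀(d/10)
log₁₀ d = (m − M − A)/5 + 1 = 1.8800
d = 10^1.8800 = 75.86 pc
= 247.3 ly

d ≈ 247 ly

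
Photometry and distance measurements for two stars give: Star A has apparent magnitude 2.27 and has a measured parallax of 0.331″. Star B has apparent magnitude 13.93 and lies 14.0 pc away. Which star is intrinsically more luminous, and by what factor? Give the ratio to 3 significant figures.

Star A: d = 1/p = 1/0.331″ = 3.021 pc
Star A: M = m − 5 log₁₀ d + 5 = 2.27 − 5·0.4802 + 5 = 4.869
Star B: M = m − 5 log₁₀ d + 5 = 13.93 − 5·1.1461 + 5 = 13.199
ΔM = M_A − M_B = 4.869 − (13.199) = -8.330; smaller M is more luminous → Star A.
L ratio = 10^(0.4 |ΔM|) = 10^3.332 = 2148

Star A is more luminous, by a factor of 2150.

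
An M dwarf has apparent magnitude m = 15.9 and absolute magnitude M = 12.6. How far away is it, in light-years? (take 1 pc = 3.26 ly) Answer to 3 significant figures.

μ = m − M = 3.300
m − M = 5 log₁₀ d − 5
log₁₀ d = (m − M)/5 + 1 = 1.6600
d = 10^1.6600 = 45.71 pc
= 149.0 ly

d ≈ 149 ly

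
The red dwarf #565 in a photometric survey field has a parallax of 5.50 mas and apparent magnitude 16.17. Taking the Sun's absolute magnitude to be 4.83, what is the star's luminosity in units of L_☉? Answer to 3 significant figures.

L/L_☉ ≈ 9.62×10^-3

d = 1/p = 1000/5.50 mas = 181.8 pc
M = m − 5 log₁₀ d + 5 = 16.17 − 5·2.2596 + 5 = 9.872
M − M_☉ = 9.872 − 4.83 = 5.042
L/L_☉ = 10^(−0.4 × 5.042) = 9.622×10^-3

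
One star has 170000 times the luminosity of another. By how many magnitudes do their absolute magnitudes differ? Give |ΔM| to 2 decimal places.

|ΔM| ≈ 13.08

Pogson: ΔM = −2.5 log₁₀(ratio) = −2.5 log₁₀(170000) = −2.5 × 5.2304 = -13.076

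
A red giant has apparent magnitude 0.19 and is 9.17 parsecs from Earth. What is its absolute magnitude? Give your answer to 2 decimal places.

M ≈ 0.38

5 log₁₀(d/10 pc) = 5 log₁₀(9.170) − 5 = -0.188
M = m − 5 log₁₀(d/10) = 0.19 + 0.188 = 0.378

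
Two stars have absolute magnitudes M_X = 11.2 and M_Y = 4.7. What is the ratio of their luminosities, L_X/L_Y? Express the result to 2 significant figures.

ΔM = M_X − M_Y = 6.5
L_X/L_Y = 10^(−0.4 ΔM) = 10^-2.600 = 2.512×10^-3

L_X/L_Y ≈ 2.5×10^-3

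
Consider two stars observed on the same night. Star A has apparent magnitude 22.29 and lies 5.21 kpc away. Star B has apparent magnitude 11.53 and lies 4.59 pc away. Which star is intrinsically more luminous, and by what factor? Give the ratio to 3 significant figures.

Star A is more luminous, by a factor of 64.0.

Star A: d = 5.21 kpc = 5210 pc
Star A: M = m − 5 log₁₀ d + 5 = 22.29 − 5·3.7168 + 5 = 8.706
Star B: M = m − 5 log₁₀ d + 5 = 11.53 − 5·0.6618 + 5 = 13.221
ΔM = M_A − M_B = 8.706 − (13.221) = -4.515; smaller M is more luminous → Star A.
L ratio = 10^(0.4 |ΔM|) = 10^1.806 = 63.98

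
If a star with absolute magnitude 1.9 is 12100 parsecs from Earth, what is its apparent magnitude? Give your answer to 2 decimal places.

m ≈ 17.31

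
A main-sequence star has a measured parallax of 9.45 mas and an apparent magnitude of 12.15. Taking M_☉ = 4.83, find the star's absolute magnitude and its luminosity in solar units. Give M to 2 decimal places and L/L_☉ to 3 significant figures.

M ≈ 7.03; L/L_☉ ≈ 0.132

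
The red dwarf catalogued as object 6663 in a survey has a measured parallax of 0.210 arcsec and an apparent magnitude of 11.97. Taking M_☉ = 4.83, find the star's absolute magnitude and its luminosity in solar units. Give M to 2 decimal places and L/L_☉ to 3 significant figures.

M ≈ 13.58; L/L_☉ ≈ 3.16×10^-4

d = 1/p = 1/0.210″ = 4.762 pc
M = m − 5 log₁₀ d + 5 = 11.97 − 5·0.6778 + 5 = 13.581
M − M_☉ = 13.581 − 4.83 = 8.751
L/L_☉ = 10^(−0.4 × 8.751) = 3.159×10^-4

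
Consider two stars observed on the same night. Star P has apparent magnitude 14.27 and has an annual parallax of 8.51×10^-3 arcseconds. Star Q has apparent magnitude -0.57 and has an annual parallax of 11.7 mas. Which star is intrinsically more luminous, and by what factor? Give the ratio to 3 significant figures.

Star Q is more luminous, by a factor of 457000.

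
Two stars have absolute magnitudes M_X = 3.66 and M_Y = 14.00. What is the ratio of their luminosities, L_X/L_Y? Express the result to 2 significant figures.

L_X/L_Y ≈ 14000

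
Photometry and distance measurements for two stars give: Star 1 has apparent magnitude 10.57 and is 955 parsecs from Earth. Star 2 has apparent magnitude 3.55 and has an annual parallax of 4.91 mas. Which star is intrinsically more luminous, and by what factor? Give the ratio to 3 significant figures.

Star 1: M = m − 5 log₁₀ d + 5 = 10.57 − 5·2.9800 + 5 = 0.670
Star 2: p = 4.91 mas = 4.91×10^-3″ → d = 1/p = 203.7 pc
Star 2: M = m − 5 log₁₀ d + 5 = 3.55 − 5·2.3089 + 5 = -2.995
ΔM = M_1 − M_2 = 0.670 − (-2.995) = 3.665; smaller M is more luminous → Star 2.
L ratio = 10^(0.4 |ΔM|) = 10^1.466 = 29.23

Star 2 is more luminous, by a factor of 29.2.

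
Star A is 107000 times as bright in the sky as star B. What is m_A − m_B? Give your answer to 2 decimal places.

Pogson: Δm = −2.5 log₁₀(ratio) = −2.5 log₁₀(107000) = −2.5 × 5.0294 = -12.573
Star A is brighter, so it has the smaller magnitude: the difference is negative.

m_A − m_B ≈ -12.57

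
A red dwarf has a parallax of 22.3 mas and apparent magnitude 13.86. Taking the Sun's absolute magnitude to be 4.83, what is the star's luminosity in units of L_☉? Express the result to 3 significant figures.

L/L_☉ ≈ 4.91×10^-3

d = 1/p = 1000/22.3 mas = 44.84 pc
M = m − 5 log₁₀ d + 5 = 13.86 − 5·1.6517 + 5 = 10.602
M − M_☉ = 10.602 − 4.83 = 5.772
L/L_☉ = 10^(−0.4 × 5.772) = 4.913×10^-3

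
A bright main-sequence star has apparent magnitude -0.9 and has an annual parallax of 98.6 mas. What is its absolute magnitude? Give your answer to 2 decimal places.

p = 98.6 mas = 0.0986″ → d = 1/p = 10.14 pc
5 log₁₀(d/10 pc) = 5 log₁₀(10.14) − 5 = 0.031
M = m − 5 log₁₀(d/10) = -0.9 − 0.031 = -0.931

M ≈ -0.93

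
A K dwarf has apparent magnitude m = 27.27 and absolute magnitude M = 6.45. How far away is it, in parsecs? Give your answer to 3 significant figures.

d ≈ 146000 pc

μ = m − M = 20.820
m − M = 5 log₁₀ d − 5
log₁₀ d = (m − M)/5 + 1 = 5.1640
d = 10^5.1640 = 145900 pc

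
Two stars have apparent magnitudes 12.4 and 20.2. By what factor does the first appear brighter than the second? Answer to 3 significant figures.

Magnitude difference = -7.8
Flux ratio = 10^(−0.4 Δm) = 10^(−0.4 × -7.8) = 10^3.120 = 1318

1320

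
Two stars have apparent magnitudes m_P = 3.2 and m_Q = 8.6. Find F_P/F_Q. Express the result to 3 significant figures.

Δm = 3.2 − (8.6) = -5.4
Flux ratio = 10^(−0.4 Δm) = 10^(−0.4 × -5.4) = 10^2.160 = 144.5

F_P/F_Q ≈ 145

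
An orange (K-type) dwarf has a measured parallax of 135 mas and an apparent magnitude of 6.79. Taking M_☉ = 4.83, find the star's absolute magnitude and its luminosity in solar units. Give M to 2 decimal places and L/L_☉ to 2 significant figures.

M ≈ 7.44; L/L_☉ ≈ 0.090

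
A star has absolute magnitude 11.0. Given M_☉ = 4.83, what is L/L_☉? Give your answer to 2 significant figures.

L/L_☉ ≈ 3.4×10^-3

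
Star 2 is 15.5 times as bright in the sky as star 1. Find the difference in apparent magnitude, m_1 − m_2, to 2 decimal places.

m_1 − m_2 ≈ 2.98

Pogson: Δm = −2.5 log₁₀(ratio) = −2.5 log₁₀(15.5) = −2.5 × 1.1903 = -2.976
Star 2 is brighter so has the smaller magnitude: m_1 − m_2 is positive.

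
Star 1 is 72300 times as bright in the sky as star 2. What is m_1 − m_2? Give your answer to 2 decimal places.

m_1 − m_2 ≈ -12.15

Pogson: Δm = −2.5 log₁₀(ratio) = −2.5 log₁₀(72300) = −2.5 × 4.8591 = -12.148
Star 1 is brighter, so it has the smaller magnitude: the difference is negative.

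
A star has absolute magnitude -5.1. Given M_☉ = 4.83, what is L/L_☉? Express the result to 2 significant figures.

M − M_☉ = -5.1 − 4.83 = -9.930
L/L_☉ = 10^(−0.4 (M − M_☉)) = 10^3.972 = 9376

L/L_☉ ≈ 9400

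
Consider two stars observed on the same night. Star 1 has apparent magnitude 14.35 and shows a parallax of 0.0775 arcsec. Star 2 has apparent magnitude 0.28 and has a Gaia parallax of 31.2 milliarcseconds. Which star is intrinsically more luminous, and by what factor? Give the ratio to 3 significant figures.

Star 1: d = 1/p = 1/0.0775″ = 12.90 pc
Star 1: M = m − 5 log₁₀ d + 5 = 14.35 − 5·1.1107 + 5 = 13.797
Star 2: p = 31.2 mas = 0.0312″ → d = 1/p = 32.05 pc
Star 2: M = m − 5 log₁₀ d + 5 = 0.28 − 5·1.5058 + 5 = -2.249
ΔM = M_1 − M_2 = 13.797 − (-2.249) = 16.046; smaller M is more luminous → Star 2.
L ratio = 10^(0.4 |ΔM|) = 10^6.418 = 2.620×10^6

Star 2 is more luminous, by a factor of 2.62×10^6.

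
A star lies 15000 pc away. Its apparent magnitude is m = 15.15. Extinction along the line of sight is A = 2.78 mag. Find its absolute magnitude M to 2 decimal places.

M ≈ -3.51

5 log₁₀(d/10 pc) = 5 log₁₀(15000) − 5 = 15.880
M = m − 5 log₁₀(d/10) − A = 15.15 − 15.880 − 2.78 = -3.510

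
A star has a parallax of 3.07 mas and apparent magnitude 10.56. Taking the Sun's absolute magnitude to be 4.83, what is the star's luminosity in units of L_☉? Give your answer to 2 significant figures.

d = 1/p = 1000/3.07 mas = 325.7 pc
M = m − 5 log₁₀ d + 5 = 10.56 − 5·2.5129 + 5 = 2.996
M − M_☉ = 2.996 − 4.83 = -1.834
L/L_☉ = 10^(−0.4 × -1.834) = 5.417

L/L_☉ ≈ 5.4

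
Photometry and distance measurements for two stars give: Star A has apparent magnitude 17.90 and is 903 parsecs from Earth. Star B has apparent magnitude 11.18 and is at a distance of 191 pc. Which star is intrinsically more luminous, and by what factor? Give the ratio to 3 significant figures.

Star A: M = m − 5 log₁₀ d + 5 = 17.90 − 5·2.9557 + 5 = 8.122
Star B: M = m − 5 log₁₀ d + 5 = 11.18 − 5·2.2810 + 5 = 4.775
ΔM = M_A − M_B = 8.122 − (4.775) = 3.347; smaller M is more luminous → Star B.
L ratio = 10^(0.4 |ΔM|) = 10^1.339 = 21.81

Star B is more luminous, by a factor of 21.8.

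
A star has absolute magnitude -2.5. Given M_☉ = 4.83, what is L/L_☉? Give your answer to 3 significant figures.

L/L_☉ ≈ 855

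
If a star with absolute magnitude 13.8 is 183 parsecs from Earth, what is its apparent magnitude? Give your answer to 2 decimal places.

m ≈ 20.11

m = M + 5 log₁₀ d − 5 = 13.8 + 5·2.2625 − 5 = 20.112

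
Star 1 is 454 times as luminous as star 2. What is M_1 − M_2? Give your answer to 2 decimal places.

Pogson: ΔM = −2.5 log₁₀(ratio) = −2.5 log₁₀(454) = −2.5 × 2.6571 = -6.643
Star 1 is brighter, so it has the smaller magnitude: the difference is negative.

M_1 − M_2 ≈ -6.64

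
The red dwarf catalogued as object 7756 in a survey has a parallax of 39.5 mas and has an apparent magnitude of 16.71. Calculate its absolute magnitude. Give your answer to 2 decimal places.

p = 39.5 mas = 0.0395″ → d = 1/p = 25.32 pc
5 log₁₀(d/10 pc) = 5 log₁₀(25.32) − 5 = 2.017
M = m − 5 log₁₀(d/10) = 16.71 − 2.017 = 14.693

M ≈ 14.69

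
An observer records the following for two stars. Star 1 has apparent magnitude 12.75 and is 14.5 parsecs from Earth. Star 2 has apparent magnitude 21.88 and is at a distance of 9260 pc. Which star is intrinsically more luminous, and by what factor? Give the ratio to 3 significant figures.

Star 2 is more luminous, by a factor of 90.9.

Star 1: M = m − 5 log₁₀ d + 5 = 12.75 − 5·1.1614 + 5 = 11.943
Star 2: M = m − 5 log₁₀ d + 5 = 21.88 − 5·3.9666 + 5 = 7.047
ΔM = M_1 − M_2 = 11.943 − (7.047) = 4.896; smaller M is more luminous → Star 2.
L ratio = 10^(0.4 |ΔM|) = 10^1.958 = 90.88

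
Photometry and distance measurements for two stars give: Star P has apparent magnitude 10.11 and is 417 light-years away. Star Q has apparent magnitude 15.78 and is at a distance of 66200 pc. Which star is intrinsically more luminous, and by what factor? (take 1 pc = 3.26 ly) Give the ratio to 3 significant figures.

Star P: d = 417 ly / 3.26 = 127.9 pc
Star P: M = m − 5 log₁₀ d + 5 = 10.11 − 5·2.1069 + 5 = 4.575
Star Q: M = m − 5 log₁₀ d + 5 = 15.78 − 5·4.8209 + 5 = -3.324
ΔM = M_P − M_Q = 4.575 − (-3.324) = 7.900; smaller M is more luminous → Star Q.
L ratio = 10^(0.4 |ΔM|) = 10^3.160 = 1445

Star Q is more luminous, by a factor of 1450.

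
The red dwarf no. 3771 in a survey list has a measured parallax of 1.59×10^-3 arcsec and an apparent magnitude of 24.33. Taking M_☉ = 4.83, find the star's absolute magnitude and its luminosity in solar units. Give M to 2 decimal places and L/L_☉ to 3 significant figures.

d = 1/p = 1/1.59×10^-3″ = 628.9 pc
M = m − 5 log₁₀ d + 5 = 24.33 − 5·2.7986 + 5 = 15.337
M − M_☉ = 15.337 − 4.83 = 10.507
L/L_☉ = 10^(−0.4 × 10.507) = 6.269×10^-5

M ≈ 15.34; L/L_☉ ≈ 6.27×10^-5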